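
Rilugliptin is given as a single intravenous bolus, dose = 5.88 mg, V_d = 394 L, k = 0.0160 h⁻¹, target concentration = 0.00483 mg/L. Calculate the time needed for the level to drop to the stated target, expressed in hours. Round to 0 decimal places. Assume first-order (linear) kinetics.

71 h

C₀ = Dose / Vd = 5.880 / 394 = 0.01492 mg/L
t = ln(C₀ / C) / k = ln(0.01492 / 0.00483) / 0.01600
  = ln(3.089) / 0.01600 = 1.128 / 0.01600 = 70.50 h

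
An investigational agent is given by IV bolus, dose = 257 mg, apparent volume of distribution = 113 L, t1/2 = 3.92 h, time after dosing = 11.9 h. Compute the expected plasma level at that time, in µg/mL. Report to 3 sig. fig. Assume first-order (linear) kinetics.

C₀ = Dose / Vd = 257.0 / 113 = 2.274 mg/L
k = ln2 / t½ = 0.693147 / 3.92 = 0.1768 h⁻¹
C = C₀ · e^(−k·t) = 2.274 × e^(−0.1768 × 11.9)
  = 2.274 × 0.1220 = 0.2774 mg/L
(0.2774 mg/L = 0.2774 µg/mL)

0.277 µg/mL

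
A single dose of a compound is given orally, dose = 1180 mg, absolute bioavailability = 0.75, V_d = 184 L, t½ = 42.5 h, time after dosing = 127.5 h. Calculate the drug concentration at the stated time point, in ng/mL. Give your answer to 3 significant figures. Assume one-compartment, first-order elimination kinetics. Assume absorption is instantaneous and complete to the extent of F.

601 ng/mL

Amount reaching circulation = F × Dose = 0.75 × 1180 = 885.0 mg
C₀ = F·Dose / Vd = 885.0 / 184 = 4.810 mg/L
k = ln2 / t½ = 0.693147 / 42.5 = 0.01631 h⁻¹
t / t½ = 127.5 / 42.5 = 3 half-lives
C = C₀ × (1/2)^3 = 4.810 × 0.1250 = 0.6013 mg/L
Convert: 0.6013 mg/L × 1000 = 601.3 ng/mL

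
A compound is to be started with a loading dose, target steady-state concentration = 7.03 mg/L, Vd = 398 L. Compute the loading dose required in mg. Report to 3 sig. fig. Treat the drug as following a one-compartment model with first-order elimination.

LD = Css × Vd = 7.03 × 398 = 2798 mg

2800 mg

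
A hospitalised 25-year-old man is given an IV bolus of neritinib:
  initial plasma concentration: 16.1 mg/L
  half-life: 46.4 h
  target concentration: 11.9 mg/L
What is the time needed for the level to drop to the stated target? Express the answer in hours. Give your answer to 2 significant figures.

k = ln2 / t½ = 0.693147 / 46.4 = 0.01494 h⁻¹
t = ln(C₀ / C) / k = ln(16.10 / 11.9) / 0.01494
  = ln(1.353) / 0.01494 = 0.3023 / 0.01494 = 20.23 h

20 h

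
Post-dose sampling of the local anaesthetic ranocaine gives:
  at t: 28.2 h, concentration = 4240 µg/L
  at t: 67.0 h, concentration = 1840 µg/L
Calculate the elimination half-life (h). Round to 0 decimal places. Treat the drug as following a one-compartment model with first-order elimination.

32 h

k = ln(C₁/C₂) / (t₂ − t₁) = ln(4240/1840) / (67.0 − 28.2)
  = 0.8348 / 38.80 = 0.02152 h⁻¹
t½ = ln2 / k = 0.693147 / 0.02152 = 32.21 h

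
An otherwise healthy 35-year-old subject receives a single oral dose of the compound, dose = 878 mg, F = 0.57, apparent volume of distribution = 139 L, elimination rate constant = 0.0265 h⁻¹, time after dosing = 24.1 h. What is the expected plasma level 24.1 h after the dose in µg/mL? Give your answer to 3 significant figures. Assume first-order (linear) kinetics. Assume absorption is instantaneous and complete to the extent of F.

Amount reaching circulation = F × Dose = 0.57 × 878.0 = 500.5 mg
C₀ = F·Dose / Vd = 500.5 / 139 = 3.601 mg/L
C = C₀ · e^(−k·t) = 3.601 × e^(−0.02650 × 24.1)
  = 3.601 × 0.5280 = 1.901 mg/L
(1.901 mg/L = 1.901 µg/mL)

1.90 µg/mL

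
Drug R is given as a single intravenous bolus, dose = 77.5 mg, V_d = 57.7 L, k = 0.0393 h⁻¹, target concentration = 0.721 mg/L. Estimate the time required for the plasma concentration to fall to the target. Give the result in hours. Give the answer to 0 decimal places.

C₀ = Dose / Vd = 77.50 / 57.7 = 1.343 mg/L
t = ln(C₀ / C) / k = ln(1.343 / 0.721) / 0.03930
  = ln(1.863) / 0.03930 = 0.6222 / 0.03930 = 15.83 h

16 h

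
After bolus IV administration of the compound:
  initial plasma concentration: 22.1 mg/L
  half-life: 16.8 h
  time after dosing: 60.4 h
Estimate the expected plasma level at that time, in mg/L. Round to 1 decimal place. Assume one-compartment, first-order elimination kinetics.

k = ln2 / t½ = 0.693147 / 16.8 = 0.04126 h⁻¹
C = C₀ · e^(−k·t) = 22.10 × e^(−0.04126 × 60.4)
  = 22.10 × 0.08274 = 1.829 mg/L

1.8 mg/L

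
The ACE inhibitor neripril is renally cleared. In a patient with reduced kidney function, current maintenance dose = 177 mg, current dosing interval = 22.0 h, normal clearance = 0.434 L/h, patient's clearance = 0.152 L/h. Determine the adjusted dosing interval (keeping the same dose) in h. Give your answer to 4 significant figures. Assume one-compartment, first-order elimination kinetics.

62.82 h

To keep the same average steady-state level, dosing rate must scale with clearance.
CL ratio = 0.152 / 0.434 = 0.3502
New interval (same dose) = 22.0 / 0.3502 = 62.82 h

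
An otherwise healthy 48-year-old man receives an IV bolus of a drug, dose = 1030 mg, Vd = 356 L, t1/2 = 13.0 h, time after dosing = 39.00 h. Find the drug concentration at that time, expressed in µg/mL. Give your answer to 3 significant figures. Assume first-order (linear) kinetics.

C₀ = Dose / Vd = 1030 / 356 = 2.893 mg/L
k = ln2 / t½ = 0.693147 / 13.0 = 0.05332 h⁻¹
t / t½ = 39.00 / 13.0 = 3 half-lives
C = C₀ × (1/2)^3 = 2.893 × 0.1250 = 0.3616 mg/L
(0.3616 mg/L = 0.3616 µg/mL)

0.362 µg/mL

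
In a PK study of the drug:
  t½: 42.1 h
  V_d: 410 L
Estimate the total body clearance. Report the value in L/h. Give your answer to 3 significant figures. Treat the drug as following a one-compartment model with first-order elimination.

k = ln2 / t½ = 0.693147 / 42.1 = 0.01646 h⁻¹
CL = k × Vd = 0.01646 × 410 = 6.749 L/h

6.75 L/h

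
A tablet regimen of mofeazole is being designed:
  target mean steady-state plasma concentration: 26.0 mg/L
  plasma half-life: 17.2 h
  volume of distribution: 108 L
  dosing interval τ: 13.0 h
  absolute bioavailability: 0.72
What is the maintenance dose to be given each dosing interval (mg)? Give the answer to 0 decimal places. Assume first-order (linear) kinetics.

k = ln2 / t½ = 0.693147 / 17.2 = 0.04030 h⁻¹
CL = k × Vd = 0.04030 × 108 = 4.352 L/h
At steady state, F × (Dose/τ) = Css × CL.
Dose = Css × CL × τ / F = 26.0 × 4.352 × 13.0 / 0.72 = 2043 mg

2043 mg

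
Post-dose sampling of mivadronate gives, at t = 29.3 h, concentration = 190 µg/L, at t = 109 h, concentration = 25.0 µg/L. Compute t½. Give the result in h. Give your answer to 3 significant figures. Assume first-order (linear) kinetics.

k = ln(C₁/C₂) / (t₂ − t₁) = ln(190/25.0) / (109 − 29.3)
  = 2.028 / 79.70 = 0.02545 h⁻¹
t½ = ln2 / k = 0.693147 / 0.02545 = 27.24 h

27.2 h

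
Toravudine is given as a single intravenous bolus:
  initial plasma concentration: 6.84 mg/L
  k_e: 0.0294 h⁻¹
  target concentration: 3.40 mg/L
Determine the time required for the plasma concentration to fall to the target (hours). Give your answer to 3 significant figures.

t = ln(C₀ / C) / k = ln(6.840 / 3.40) / 0.02940
  = ln(2.012) / 0.02940 = 0.6991 / 0.02940 = 23.78 h

23.8 h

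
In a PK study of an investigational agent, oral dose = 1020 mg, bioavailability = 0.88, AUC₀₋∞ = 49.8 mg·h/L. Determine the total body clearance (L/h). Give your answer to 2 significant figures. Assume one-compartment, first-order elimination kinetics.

18 L/h

CL = F·Dose / AUC = 0.88 × 1020 / 49.8 = 18.02 L/h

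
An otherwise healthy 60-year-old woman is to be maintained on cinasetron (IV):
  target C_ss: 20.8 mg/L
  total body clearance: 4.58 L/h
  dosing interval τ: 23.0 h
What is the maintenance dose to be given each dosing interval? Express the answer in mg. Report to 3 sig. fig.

At steady state, Dose/τ = Css × CL.
Dose = Css × CL × τ = 20.8 × 4.580 × 23.0 = 2191 mg

2190 mg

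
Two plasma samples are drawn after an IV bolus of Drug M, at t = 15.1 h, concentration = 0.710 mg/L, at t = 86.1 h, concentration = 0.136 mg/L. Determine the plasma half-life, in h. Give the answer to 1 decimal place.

k = ln(C₁/C₂) / (t₂ − t₁) = ln(0.710/0.136) / (86.1 − 15.1)
  = 1.653 / 71.00 = 0.02328 h⁻¹
t½ = ln2 / k = 0.693147 / 0.02328 = 29.77 h

29.8 h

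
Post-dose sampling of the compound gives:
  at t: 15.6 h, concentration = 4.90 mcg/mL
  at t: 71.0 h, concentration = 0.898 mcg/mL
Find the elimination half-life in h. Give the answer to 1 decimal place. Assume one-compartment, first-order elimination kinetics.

k = ln(C₁/C₂) / (t₂ − t₁) = ln(4.90/0.898) / (71.0 − 15.6)
  = 1.697 / 55.40 = 0.03063 h⁻¹
t½ = ln2 / k = 0.693147 / 0.03063 = 22.63 h

22.6 h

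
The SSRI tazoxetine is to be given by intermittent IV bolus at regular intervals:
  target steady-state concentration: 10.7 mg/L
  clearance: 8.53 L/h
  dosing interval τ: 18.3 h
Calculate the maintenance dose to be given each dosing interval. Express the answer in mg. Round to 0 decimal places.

At steady state, Dose/τ = Css × CL.
Dose = Css × CL × τ = 10.7 × 8.530 × 18.3 = 1670 mg

1670 mg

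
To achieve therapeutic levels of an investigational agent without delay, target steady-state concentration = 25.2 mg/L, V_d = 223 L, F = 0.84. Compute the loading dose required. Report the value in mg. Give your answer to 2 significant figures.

LD = Css × Vd / F = 25.2 × 223 / 0.84 = 6690 mg

6700 mg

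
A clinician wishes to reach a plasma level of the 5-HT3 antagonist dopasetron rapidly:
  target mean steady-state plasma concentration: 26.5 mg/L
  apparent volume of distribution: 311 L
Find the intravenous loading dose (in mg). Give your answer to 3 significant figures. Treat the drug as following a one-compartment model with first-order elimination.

8240 mg

LD = Css × Vd = 26.5 × 311 = 8242 mg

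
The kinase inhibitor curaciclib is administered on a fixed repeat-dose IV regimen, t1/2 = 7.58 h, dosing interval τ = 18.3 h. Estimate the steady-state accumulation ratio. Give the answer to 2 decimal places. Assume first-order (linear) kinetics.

k = ln2 / t½ = 0.693147 / 7.58 = 0.09144 h⁻¹
e^(−kτ) = e^(−0.09144 × 18.3) = 0.1876
Accumulation ratio R = 1 / (1 − e^(−kτ)) = 1 / (1 − 0.1876) = 1.231

1.23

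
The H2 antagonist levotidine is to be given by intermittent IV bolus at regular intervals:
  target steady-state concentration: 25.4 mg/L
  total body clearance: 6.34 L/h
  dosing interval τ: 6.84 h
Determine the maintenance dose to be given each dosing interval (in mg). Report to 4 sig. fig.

At steady state, Dose/τ = Css × CL.
Dose = Css × CL × τ = 25.4 × 6.340 × 6.84 = 1101 mg

1101 mg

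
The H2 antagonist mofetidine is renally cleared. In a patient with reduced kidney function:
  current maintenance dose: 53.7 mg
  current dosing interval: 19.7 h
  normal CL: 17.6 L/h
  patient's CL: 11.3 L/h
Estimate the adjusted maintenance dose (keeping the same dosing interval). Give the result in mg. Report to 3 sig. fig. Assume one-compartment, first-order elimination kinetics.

To keep the same average steady-state level, dosing rate must scale with clearance.
CL ratio = 11.3 / 17.6 = 0.6420
New dose (same interval) = 53.7 × 0.6420 = 34.48 mg

34.5 mg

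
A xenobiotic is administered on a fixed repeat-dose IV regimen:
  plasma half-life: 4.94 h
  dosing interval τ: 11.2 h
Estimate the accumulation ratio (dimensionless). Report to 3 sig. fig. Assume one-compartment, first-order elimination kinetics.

1.26

k = ln2 / t½ = 0.693147 / 4.94 = 0.1403 h⁻¹
e^(−kτ) = e^(−0.1403 × 11.2) = 0.2078
Accumulation ratio R = 1 / (1 − e^(−kτ)) = 1 / (1 − 0.2078) = 1.262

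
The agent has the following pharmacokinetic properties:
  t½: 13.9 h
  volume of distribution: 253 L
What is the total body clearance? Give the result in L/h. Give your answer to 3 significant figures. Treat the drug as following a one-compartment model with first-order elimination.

12.6 L/h

k = ln2 / t½ = 0.693147 / 13.9 = 0.04987 h⁻¹
CL = k × Vd = 0.04987 × 253 = 12.62 L/h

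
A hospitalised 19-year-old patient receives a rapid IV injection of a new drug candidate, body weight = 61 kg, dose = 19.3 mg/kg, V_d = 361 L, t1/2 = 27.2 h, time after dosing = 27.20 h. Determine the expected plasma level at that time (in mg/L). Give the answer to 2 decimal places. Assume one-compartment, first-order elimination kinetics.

Total dose = 19.3 × 61 = 1177 mg
C₀ = Dose / Vd = 1177 / 361 = 3.260 mg/L
k = ln2 / t½ = 0.693147 / 27.2 = 0.02548 h⁻¹
t / t½ = 27.20 / 27.2 = 1 half-lives
C = C₀ × (1/2)^1 = 3.260 × 0.5000 = 1.630 mg/L

1.63 mg/L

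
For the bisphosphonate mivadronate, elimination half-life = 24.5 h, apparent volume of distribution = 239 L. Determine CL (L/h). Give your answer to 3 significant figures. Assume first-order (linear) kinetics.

k = ln2 / t½ = 0.693147 / 24.5 = 0.02829 h⁻¹
CL = k × Vd = 0.02829 × 239 = 6.761 L/h

6.76 L/h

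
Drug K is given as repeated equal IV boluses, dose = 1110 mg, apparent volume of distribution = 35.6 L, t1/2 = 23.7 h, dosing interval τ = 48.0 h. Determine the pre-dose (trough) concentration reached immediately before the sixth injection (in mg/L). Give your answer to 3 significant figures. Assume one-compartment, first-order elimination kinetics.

10.1 mg/L

C₀ per dose = Dose / Vd = 1110 / 35.6 = 31.18 mg/L
k = ln2 / t½ = 0.693147 / 23.7 = 0.02925 h⁻¹
Fraction remaining after one interval: r = e^(−kτ) = e^(−0.02925 × 48.0) = 0.2456
Before dose 6, 5 doses have been given (aged 1τ, 2τ, 3τ, 4τ, 5τ).
C_trough = C₀ × (r + r² + … + r^5) = C₀ × r(1−r^5)/(1−r)
        = 31.18 × 0.2456 × (1 − 0.0008936) / (1 − 0.2456) = 10.14 mg/L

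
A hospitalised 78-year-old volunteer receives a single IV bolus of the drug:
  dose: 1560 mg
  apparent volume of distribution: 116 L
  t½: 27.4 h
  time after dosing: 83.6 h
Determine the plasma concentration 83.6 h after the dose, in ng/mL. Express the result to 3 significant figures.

C₀ = Dose / Vd = 1560 / 116 = 13.45 mg/L
k = ln2 / t½ = 0.693147 / 27.4 = 0.02530 h⁻¹
C = C₀ · e^(−k·t) = 13.45 × e^(−0.02530 × 83.6)
  = 13.45 × 0.1206 = 1.622 mg/L
Convert: 1.622 mg/L × 1000 = 1622 ng/mL

1620 ng/mL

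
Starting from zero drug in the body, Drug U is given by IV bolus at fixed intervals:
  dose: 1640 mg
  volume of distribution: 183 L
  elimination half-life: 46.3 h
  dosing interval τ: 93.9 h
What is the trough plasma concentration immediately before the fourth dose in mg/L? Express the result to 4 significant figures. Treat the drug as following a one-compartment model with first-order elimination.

C₀ per dose = Dose / Vd = 1640 / 183 = 8.962 mg/L
k = ln2 / t½ = 0.693147 / 46.3 = 0.01497 h⁻¹
Fraction remaining after one interval: r = e^(−kτ) = e^(−0.01497 × 93.9) = 0.2452
Before dose 4, 3 doses have been given (aged 1τ, 2τ, 3τ).
C_trough = C₀ × (r + r² + … + r^3) = C₀ × r(1−r^3)/(1−r)
        = 8.962 × 0.2452 × (1 − 0.01474) / (1 − 0.2452) = 2.868 mg/L

2.868 mg/L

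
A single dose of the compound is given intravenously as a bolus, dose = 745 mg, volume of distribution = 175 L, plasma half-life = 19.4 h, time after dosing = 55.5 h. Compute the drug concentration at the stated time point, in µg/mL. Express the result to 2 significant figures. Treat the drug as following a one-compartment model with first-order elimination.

C₀ = Dose / Vd = 745.0 / 175 = 4.257 mg/L
k = ln2 / t½ = 0.693147 / 19.4 = 0.03573 h⁻¹
C = C₀ · e^(−k·t) = 4.257 × e^(−0.03573 × 55.5)
  = 4.257 × 0.1377 = 0.5862 mg/L
(0.5862 mg/L = 0.5862 µg/mL)

0.59 µg/mL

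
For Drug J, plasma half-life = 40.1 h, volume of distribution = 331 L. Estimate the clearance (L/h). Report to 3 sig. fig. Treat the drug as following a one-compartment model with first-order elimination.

k = ln2 / t½ = 0.693147 / 40.1 = 0.01729 h⁻¹
CL = k × Vd = 0.01729 × 331 = 5.723 L/h

5.72 L/h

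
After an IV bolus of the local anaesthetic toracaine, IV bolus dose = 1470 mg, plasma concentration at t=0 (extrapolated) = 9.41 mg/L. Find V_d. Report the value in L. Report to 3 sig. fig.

Vd = Dose / C₀ = 1470 / 9.41 = 156.2 L

156 L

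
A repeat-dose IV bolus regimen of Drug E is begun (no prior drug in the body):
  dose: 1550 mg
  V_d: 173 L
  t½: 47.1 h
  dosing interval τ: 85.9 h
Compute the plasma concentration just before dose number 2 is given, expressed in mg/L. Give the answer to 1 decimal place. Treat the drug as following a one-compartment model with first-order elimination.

2.5 mg/L

C₀ per dose = Dose / Vd = 1550 / 173 = 8.960 mg/L
k = ln2 / t½ = 0.693147 / 47.1 = 0.01472 h⁻¹
Fraction remaining after one interval: r = e^(−kτ) = e^(−0.01472 × 85.9) = 0.2824
Before dose 2, 1 dose has been given (aged 1τ).
C_trough = C₀ × r = 8.960 × 0.2824 = 2.530 mg/L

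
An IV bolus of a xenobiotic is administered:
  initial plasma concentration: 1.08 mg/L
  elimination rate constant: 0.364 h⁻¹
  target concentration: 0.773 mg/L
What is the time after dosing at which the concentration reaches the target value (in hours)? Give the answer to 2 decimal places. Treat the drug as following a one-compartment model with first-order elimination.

t = ln(C₀ / C) / k = ln(1.080 / 0.773) / 0.3640
  = ln(1.397) / 0.3640 = 0.3343 / 0.3640 = 0.9184 h

0.92 h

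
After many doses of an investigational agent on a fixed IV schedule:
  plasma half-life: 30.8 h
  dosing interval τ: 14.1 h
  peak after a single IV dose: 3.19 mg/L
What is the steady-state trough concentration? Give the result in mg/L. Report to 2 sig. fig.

8.5 mg/L

k = ln2 / t½ = 0.693147 / 30.8 = 0.02250 h⁻¹
e^(−kτ) = e^(−0.02250 × 14.1) = 0.7281
Accumulation ratio R = 1 / (1 − e^(−kτ)) = 1 / (1 − 0.7281) = 3.678
Steady-state trough = C₀ × R × e^(−kτ) = 3.19 × 3.678 × 0.7281 = 8.543 mg/L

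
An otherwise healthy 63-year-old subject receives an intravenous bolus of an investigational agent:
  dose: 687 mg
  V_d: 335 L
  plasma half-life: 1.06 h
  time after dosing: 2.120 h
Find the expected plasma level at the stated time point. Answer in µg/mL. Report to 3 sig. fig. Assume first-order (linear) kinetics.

C₀ = Dose / Vd = 687.0 / 335 = 2.051 mg/L
k = ln2 / t½ = 0.693147 / 1.06 = 0.6539 h⁻¹
t / t½ = 2.120 / 1.06 = 2 half-lives
C = C₀ × (1/2)^2 = 2.051 × 0.2500 = 0.5128 mg/L
(0.5128 mg/L = 0.5128 µg/mL)

0.513 µg/mL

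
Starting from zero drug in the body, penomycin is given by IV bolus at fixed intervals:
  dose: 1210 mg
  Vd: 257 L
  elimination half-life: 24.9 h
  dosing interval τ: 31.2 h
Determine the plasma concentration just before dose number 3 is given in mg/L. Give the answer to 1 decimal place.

C₀ per dose = Dose / Vd = 1210 / 257 = 4.708 mg/L
k = ln2 / t½ = 0.693147 / 24.9 = 0.02784 h⁻¹
Fraction remaining after one interval: r = e^(−kτ) = e^(−0.02784 × 31.2) = 0.4195
Before dose 3, 2 doses have been given (aged 1τ, 2τ).
C_trough = C₀ × (r + r²) = 4.708 × (0.4195 + 0.1760) = 2.804 mg/L

2.8 mg/L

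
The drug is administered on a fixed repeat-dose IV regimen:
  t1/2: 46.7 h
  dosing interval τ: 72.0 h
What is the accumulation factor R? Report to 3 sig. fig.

k = ln2 / t½ = 0.693147 / 46.7 = 0.01484 h⁻¹
e^(−kτ) = e^(−0.01484 × 72.0) = 0.3435
Accumulation ratio R = 1 / (1 − e^(−kτ)) = 1 / (1 − 0.3435) = 1.523

1.52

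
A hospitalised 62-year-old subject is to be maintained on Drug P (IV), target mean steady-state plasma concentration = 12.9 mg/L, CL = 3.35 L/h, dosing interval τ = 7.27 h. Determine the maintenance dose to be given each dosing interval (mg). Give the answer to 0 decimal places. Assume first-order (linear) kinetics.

314 mg

At steady state, Dose/τ = Css × CL.
Dose = Css × CL × τ = 12.9 × 3.350 × 7.27 = 314.2 mg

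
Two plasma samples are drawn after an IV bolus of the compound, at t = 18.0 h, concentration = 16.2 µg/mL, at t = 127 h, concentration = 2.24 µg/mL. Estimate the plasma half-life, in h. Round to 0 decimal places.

38 h

k = ln(C₁/C₂) / (t₂ − t₁) = ln(16.2/2.24) / (127 − 18.0)
  = 1.979 / 109.0 = 0.01816 h⁻¹
t½ = ln2 / k = 0.693147 / 0.01816 = 38.17 h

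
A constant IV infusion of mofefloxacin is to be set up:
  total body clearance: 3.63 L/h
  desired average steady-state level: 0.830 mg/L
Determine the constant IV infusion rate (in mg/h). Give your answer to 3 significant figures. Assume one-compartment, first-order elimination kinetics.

At steady state, infusion rate R₀ = Css × CL = 0.830 × 3.630 = 3.013 mg/h

3.01 mg/h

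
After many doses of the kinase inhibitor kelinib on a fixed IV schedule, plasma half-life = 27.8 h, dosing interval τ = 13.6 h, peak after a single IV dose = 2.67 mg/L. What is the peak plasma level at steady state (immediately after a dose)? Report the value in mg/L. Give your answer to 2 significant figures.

9.3 mg/L

k = ln2 / t½ = 0.693147 / 27.8 = 0.02493 h⁻¹
e^(−kτ) = e^(−0.02493 × 13.6) = 0.7124
Accumulation ratio R = 1 / (1 − e^(−kτ)) = 1 / (1 − 0.7124) = 3.477
Steady-state peak = C₀ × R = 2.67 × 3.477 = 9.284 mg/L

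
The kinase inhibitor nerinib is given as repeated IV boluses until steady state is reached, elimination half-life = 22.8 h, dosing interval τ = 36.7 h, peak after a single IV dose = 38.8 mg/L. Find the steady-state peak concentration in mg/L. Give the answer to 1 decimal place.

57.7 mg/L

k = ln2 / t½ = 0.693147 / 22.8 = 0.03040 h⁻¹
e^(−kτ) = e^(−0.03040 × 36.7) = 0.3277
Accumulation ratio R = 1 / (1 − e^(−kτ)) = 1 / (1 − 0.3277) = 1.487
Steady-state peak = C₀ × R = 38.8 × 1.487 = 57.70 mg/L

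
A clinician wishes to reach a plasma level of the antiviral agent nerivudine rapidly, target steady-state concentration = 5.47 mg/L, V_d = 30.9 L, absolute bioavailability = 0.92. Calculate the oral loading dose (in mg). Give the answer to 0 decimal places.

184 mg

LD = Css × Vd / F = 5.47 × 30.9 / 0.92 = 183.7 mg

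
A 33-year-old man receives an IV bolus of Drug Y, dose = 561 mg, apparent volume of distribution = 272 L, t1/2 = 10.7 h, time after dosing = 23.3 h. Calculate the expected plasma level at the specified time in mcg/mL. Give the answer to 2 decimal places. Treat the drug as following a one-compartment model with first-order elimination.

0.46 mcg/mL

C₀ = Dose / Vd = 561.0 / 272 = 2.063 mg/L
k = ln2 / t½ = 0.693147 / 10.7 = 0.06478 h⁻¹
C = C₀ · e^(−k·t) = 2.063 × e^(−0.06478 × 23.3)
  = 2.063 × 0.2210 = 0.4559 mg/L
(0.4559 mg/L = 0.4559 mcg/mL)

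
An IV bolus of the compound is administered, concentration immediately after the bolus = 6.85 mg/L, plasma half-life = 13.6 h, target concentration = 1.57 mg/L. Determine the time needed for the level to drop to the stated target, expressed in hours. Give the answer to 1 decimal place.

28.9 h

k = ln2 / t½ = 0.693147 / 13.6 = 0.05097 h⁻¹
t = ln(C₀ / C) / k = ln(6.850 / 1.57) / 0.05097
  = ln(4.363) / 0.05097 = 1.473 / 0.05097 = 28.90 h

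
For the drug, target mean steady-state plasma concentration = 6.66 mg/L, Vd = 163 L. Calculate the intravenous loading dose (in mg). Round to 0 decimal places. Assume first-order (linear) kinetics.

LD = Css × Vd = 6.66 × 163 = 1086 mg

1086 mg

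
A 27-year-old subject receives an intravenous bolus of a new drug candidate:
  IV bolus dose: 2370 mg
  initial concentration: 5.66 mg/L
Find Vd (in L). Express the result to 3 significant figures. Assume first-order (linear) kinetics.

419 L

Vd = Dose / C₀ = 2370 / 5.66 = 418.7 L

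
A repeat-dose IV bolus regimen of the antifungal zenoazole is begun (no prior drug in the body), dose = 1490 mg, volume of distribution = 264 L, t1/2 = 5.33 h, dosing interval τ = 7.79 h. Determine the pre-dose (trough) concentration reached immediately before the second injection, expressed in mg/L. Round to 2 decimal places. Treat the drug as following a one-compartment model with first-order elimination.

C₀ per dose = Dose / Vd = 1490 / 264 = 5.644 mg/L
k = ln2 / t½ = 0.693147 / 5.33 = 0.1300 h⁻¹
Fraction remaining after one interval: r = e^(−kτ) = e^(−0.1300 × 7.79) = 0.3632
Before dose 2, 1 dose has been given (aged 1τ).
C_trough = C₀ × r = 5.644 × 0.3632 = 2.050 mg/L

2.05 mg/L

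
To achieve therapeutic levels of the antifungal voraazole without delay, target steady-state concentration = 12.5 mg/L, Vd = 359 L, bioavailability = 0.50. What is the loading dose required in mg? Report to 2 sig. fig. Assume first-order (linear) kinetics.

LD = Css × Vd / F = 12.5 × 359 / 0.50 = 8975 mg

9000 mg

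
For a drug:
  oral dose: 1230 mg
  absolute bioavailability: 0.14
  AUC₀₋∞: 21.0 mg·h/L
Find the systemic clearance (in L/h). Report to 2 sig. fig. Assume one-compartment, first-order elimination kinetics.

CL = F·Dose / AUC = 0.14 × 1230 / 21.0 = 8.200 L/h

8.2 L/h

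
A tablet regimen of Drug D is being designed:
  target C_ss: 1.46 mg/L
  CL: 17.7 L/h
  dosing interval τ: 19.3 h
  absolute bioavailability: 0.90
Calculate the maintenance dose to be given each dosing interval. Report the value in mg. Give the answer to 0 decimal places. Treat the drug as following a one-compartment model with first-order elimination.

554 mg

At steady state, F × (Dose/τ) = Css × CL.
Dose = Css × CL × τ / F = 1.46 × 17.70 × 19.3 / 0.90 = 554.2 mg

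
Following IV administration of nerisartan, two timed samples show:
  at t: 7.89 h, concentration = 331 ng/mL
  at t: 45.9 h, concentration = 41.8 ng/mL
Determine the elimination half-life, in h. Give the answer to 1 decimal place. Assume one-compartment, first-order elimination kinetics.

k = ln(C₁/C₂) / (t₂ − t₁) = ln(331/41.8) / (45.9 − 7.89)
  = 2.069 / 38.01 = 0.05443 h⁻¹
t½ = ln2 / k = 0.693147 / 0.05443 = 12.73 h

12.7 h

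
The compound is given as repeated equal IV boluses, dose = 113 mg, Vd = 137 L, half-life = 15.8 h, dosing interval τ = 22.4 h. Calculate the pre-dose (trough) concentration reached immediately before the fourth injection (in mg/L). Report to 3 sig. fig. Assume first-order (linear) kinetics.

C₀ per dose = Dose / Vd = 113 / 137 = 0.8248 mg/L
k = ln2 / t½ = 0.693147 / 15.8 = 0.04387 h⁻¹
Fraction remaining after one interval: r = e^(−kτ) = e^(−0.04387 × 22.4) = 0.3743
Before dose 4, 3 doses have been given (aged 1τ, 2τ, 3τ).
C_trough = C₀ × (r + r² + … + r^3) = C₀ × r(1−r^3)/(1−r)
        = 0.8248 × 0.3743 × (1 − 0.05244) / (1 − 0.3743) = 0.4675 mg/L

0.468 mg/L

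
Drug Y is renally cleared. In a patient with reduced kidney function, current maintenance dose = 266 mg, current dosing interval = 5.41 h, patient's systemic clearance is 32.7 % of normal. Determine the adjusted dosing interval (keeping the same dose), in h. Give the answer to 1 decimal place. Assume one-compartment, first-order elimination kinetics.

16.5 h

To keep the same average steady-state level, dosing rate must scale with clearance.
CL ratio = 32.7 / 100 = 0.3270
New interval (same dose) = 5.41 / 0.3270 = 16.54 h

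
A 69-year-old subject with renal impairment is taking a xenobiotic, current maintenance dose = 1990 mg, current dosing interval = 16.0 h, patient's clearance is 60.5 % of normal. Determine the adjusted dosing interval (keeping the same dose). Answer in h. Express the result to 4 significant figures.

26.45 h

To keep the same average steady-state level, dosing rate must scale with clearance.
CL ratio = 60.5 / 100 = 0.6050
New interval (same dose) = 16.0 / 0.6050 = 26.45 h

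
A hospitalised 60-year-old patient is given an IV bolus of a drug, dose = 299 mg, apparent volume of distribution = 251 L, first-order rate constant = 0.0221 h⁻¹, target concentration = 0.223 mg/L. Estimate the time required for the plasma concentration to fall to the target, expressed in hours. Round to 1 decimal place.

75.8 h

C₀ = Dose / Vd = 299.0 / 251 = 1.191 mg/L
t = ln(C₀ / C) / k = ln(1.191 / 0.223) / 0.02210
  = ln(5.341) / 0.02210 = 1.675 / 0.02210 = 75.79 h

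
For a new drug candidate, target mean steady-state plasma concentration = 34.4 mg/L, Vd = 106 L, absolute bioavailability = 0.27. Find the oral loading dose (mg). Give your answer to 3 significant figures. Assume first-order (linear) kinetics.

13500 mg

LD = Css × Vd / F = 34.4 × 106 / 0.27 = 13510 mg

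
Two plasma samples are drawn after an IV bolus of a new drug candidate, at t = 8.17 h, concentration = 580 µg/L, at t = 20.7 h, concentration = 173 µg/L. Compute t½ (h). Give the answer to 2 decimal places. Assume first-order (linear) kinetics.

k = ln(C₁/C₂) / (t₂ − t₁) = ln(580/173) / (20.7 − 8.17)
  = 1.210 / 12.53 = 0.09657 h⁻¹
t½ = ln2 / k = 0.693147 / 0.09657 = 7.178 h

7.18 h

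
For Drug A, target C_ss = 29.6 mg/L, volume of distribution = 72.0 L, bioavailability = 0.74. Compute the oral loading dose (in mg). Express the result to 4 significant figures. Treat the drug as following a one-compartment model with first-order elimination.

2880 mg

LD = Css × Vd / F = 29.6 × 72.0 / 0.74 = 2880 mg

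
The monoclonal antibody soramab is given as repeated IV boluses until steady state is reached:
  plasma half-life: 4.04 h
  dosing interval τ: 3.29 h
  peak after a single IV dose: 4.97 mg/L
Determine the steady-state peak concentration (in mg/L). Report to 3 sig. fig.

11.5 mg/L

k = ln2 / t½ = 0.693147 / 4.04 = 0.1716 h⁻¹
e^(−kτ) = e^(−0.1716 × 3.29) = 0.5686
Accumulation ratio R = 1 / (1 − e^(−kτ)) = 1 / (1 − 0.5686) = 2.318
Steady-state peak = C₀ × R = 4.97 × 2.318 = 11.52 mg/L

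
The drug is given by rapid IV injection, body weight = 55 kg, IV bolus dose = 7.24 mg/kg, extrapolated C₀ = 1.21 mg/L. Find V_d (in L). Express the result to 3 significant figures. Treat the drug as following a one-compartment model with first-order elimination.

Dose = 7.24 × 55 = 398.2 mg
Vd = Dose / C₀ = 398.2 / 1.21 = 329.1 L

329 L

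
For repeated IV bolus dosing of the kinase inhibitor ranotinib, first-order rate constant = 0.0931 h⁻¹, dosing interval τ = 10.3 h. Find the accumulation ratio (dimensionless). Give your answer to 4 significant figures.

1.622

e^(−kτ) = e^(−0.09310 × 10.3) = 0.3833
Accumulation ratio R = 1 / (1 − e^(−kτ)) = 1 / (1 − 0.3833) = 1.622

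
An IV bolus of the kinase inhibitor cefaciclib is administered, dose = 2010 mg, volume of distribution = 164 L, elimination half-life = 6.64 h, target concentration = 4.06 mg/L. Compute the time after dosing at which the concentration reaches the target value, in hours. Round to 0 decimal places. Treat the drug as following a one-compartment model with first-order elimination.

C₀ = Dose / Vd = 2010 / 164 = 12.26 mg/L
k = ln2 / t½ = 0.693147 / 6.64 = 0.1044 h⁻¹
t = ln(C₀ / C) / k = ln(12.26 / 4.06) / 0.1044
  = ln(3.020) / 0.1044 = 1.105 / 0.1044 = 10.58 h

11 h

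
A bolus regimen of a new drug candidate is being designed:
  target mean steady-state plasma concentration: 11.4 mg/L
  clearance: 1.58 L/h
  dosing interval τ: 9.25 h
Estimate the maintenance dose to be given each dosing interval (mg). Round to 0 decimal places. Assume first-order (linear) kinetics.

167 mg

At steady state, Dose/τ = Css × CL.
Dose = Css × CL × τ = 11.4 × 1.580 × 9.25 = 166.6 mg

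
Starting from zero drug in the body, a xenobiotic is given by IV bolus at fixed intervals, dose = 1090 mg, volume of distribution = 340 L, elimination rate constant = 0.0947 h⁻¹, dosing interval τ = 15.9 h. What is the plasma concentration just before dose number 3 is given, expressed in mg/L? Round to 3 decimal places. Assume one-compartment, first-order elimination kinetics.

C₀ per dose = Dose / Vd = 1090 / 340 = 3.206 mg/L
Fraction remaining after one interval: r = e^(−kτ) = e^(−0.09470 × 15.9) = 0.2219
Before dose 3, 2 doses have been given (aged 1τ, 2τ).
C_trough = C₀ × (r + r²) = 3.206 × (0.2219 + 0.04924) = 0.8693 mg/L

0.869 mg/L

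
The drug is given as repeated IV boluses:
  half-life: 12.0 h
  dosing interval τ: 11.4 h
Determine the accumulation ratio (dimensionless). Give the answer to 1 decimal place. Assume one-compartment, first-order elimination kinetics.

2.1

k = ln2 / t½ = 0.693147 / 12.0 = 0.05776 h⁻¹
e^(−kτ) = e^(−0.05776 × 11.4) = 0.5176
Accumulation ratio R = 1 / (1 − e^(−kτ)) = 1 / (1 − 0.5176) = 2.073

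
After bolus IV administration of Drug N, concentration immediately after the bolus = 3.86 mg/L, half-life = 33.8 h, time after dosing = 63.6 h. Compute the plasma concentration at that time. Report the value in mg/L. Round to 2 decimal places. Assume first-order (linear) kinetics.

k = ln2 / t½ = 0.693147 / 33.8 = 0.02051 h⁻¹
C = C₀ · e^(−k·t) = 3.860 × e^(−0.02051 × 63.6)
  = 3.860 × 0.2713 = 1.047 mg/L

1.05 mg/L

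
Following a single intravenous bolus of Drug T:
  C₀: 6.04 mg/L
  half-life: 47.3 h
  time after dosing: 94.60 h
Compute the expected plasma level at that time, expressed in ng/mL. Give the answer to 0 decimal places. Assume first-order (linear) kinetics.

k = ln2 / t½ = 0.693147 / 47.3 = 0.01465 h⁻¹
t / t½ = 94.60 / 47.3 = 2 half-lives
C = C₀ × (1/2)^2 = 6.040 × 0.2500 = 1.510 mg/L
Convert: 1.510 mg/L × 1000 = 1510 ng/mL

1510 ng/mL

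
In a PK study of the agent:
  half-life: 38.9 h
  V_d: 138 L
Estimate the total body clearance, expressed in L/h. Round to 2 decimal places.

2.46 L/h

k = ln2 / t½ = 0.693147 / 38.9 = 0.01782 h⁻¹
CL = k × Vd = 0.01782 × 138 = 2.459 L/h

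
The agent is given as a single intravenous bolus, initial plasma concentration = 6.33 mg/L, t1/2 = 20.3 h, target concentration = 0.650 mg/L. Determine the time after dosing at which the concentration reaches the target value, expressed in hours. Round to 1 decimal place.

k = ln2 / t½ = 0.693147 / 20.3 = 0.03415 h⁻¹
t = ln(C₀ / C) / k = ln(6.330 / 0.650) / 0.03415
  = ln(9.738) / 0.03415 = 2.276 / 0.03415 = 66.65 h

66.7 h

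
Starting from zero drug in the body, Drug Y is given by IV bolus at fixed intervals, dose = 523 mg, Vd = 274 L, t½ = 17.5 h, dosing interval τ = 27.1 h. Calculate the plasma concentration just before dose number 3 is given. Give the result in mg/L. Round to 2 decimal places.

0.88 mg/L

C₀ per dose = Dose / Vd = 523 / 274 = 1.909 mg/L
k = ln2 / t½ = 0.693147 / 17.5 = 0.03961 h⁻¹
Fraction remaining after one interval: r = e^(−kτ) = e^(−0.03961 × 27.1) = 0.3418
Before dose 3, 2 doses have been given (aged 1τ, 2τ).
C_trough = C₀ × (r + r²) = 1.909 × (0.3418 + 0.1168) = 0.8755 mg/L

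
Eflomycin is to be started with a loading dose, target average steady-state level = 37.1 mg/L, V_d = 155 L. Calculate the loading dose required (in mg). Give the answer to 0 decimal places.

LD = Css × Vd = 37.1 × 155 = 5751 mg

5751 mg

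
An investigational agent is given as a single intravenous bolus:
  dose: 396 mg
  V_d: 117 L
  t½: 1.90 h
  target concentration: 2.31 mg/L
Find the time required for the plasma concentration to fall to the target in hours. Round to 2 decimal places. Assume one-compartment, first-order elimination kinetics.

1.05 h

C₀ = Dose / Vd = 396.0 / 117 = 3.385 mg/L
k = ln2 / t½ = 0.693147 / 1.90 = 0.3648 h⁻¹
t = ln(C₀ / C) / k = ln(3.385 / 2.31) / 0.3648
  = ln(1.465) / 0.3648 = 0.3819 / 0.3648 = 1.047 h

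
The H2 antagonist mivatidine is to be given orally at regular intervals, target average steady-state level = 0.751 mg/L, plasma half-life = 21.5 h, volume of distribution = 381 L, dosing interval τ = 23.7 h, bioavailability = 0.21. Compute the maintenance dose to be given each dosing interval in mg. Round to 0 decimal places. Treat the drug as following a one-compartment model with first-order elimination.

k = ln2 / t½ = 0.693147 / 21.5 = 0.03224 h⁻¹
CL = k × Vd = 0.03224 × 381 = 12.28 L/h
At steady state, F × (Dose/τ) = Css × CL.
Dose = Css × CL × τ / F = 0.751 × 12.28 × 23.7 / 0.21 = 1041 mg

1041 mg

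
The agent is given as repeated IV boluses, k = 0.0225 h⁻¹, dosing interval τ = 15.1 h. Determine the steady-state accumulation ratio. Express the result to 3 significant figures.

3.47

e^(−kτ) = e^(−0.02250 × 15.1) = 0.7119
Accumulation ratio R = 1 / (1 − e^(−kτ)) = 1 / (1 − 0.7119) = 3.471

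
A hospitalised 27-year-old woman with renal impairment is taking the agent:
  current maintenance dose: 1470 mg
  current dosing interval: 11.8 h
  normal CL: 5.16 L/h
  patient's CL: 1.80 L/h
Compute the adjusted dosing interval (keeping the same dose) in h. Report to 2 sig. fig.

34 h

To keep the same average steady-state level, dosing rate must scale with clearance.
CL ratio = 1.80 / 5.16 = 0.3488
New interval (same dose) = 11.8 / 0.3488 = 33.83 h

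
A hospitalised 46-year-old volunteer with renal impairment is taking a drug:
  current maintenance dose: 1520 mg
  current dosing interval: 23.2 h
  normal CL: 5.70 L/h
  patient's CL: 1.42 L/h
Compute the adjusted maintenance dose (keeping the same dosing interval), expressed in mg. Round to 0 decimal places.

379 mg

To keep the same average steady-state level, dosing rate must scale with clearance.
CL ratio = 1.42 / 5.70 = 0.2491
New dose (same interval) = 1520 × 0.2491 = 378.6 mg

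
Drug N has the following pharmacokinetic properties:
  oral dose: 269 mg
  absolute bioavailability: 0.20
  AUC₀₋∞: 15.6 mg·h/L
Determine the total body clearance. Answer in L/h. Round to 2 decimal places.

3.45 L/h

CL = F·Dose / AUC = 0.20 × 269 / 15.6 = 3.449 L/h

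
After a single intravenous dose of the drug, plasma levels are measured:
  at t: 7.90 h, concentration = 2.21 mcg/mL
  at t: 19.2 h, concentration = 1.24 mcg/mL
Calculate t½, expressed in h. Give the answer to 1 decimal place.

k = ln(C₁/C₂) / (t₂ − t₁) = ln(2.21/1.24) / (19.2 − 7.90)
  = 0.5779 / 11.30 = 0.05114 h⁻¹
t½ = ln2 / k = 0.693147 / 0.05114 = 13.55 h

13.6 h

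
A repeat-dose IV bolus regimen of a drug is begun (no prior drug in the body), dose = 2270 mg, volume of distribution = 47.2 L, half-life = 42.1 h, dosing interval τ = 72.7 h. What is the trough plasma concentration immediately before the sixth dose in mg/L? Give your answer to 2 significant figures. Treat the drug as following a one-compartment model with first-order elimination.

21 mg/L

C₀ per dose = Dose / Vd = 2270 / 47.2 = 48.09 mg/L
k = ln2 / t½ = 0.693147 / 42.1 = 0.01646 h⁻¹
Fraction remaining after one interval: r = e^(−kτ) = e^(−0.01646 × 72.7) = 0.3022
Before dose 6, 5 doses have been given (aged 1τ, 2τ, 3τ, 4τ, 5τ).
C_trough = C₀ × (r + r² + … + r^5) = C₀ × r(1−r^5)/(1−r)
        = 48.09 × 0.3022 × (1 − 0.002520) / (1 − 0.3022) = 20.77 mg/L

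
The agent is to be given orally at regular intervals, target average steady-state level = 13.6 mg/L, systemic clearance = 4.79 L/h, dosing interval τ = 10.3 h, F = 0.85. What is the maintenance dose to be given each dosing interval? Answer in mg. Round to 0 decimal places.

789 mg

At steady state, F × (Dose/τ) = Css × CL.
Dose = Css × CL × τ / F = 13.6 × 4.790 × 10.3 / 0.85 = 789.4 mg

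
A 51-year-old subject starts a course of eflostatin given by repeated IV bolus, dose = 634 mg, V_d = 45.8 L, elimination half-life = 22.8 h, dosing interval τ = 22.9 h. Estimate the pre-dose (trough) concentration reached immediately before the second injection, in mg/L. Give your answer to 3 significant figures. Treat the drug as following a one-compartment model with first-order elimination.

C₀ per dose = Dose / Vd = 634 / 45.8 = 13.84 mg/L
k = ln2 / t½ = 0.693147 / 22.8 = 0.03040 h⁻¹
Fraction remaining after one interval: r = e^(−kτ) = e^(−0.03040 × 22.9) = 0.4985
Before dose 2, 1 dose has been given (aged 1τ).
C_trough = C₀ × r = 13.84 × 0.4985 = 6.899 mg/L

6.90 mg/L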